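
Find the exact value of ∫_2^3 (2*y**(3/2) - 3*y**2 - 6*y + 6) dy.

-28 - 16*sqrt(2)/5 + 36*sqrt(3)/5

By the power rule, an antiderivative is F(y) = 4*y**(5/2)/5 - y**3 - 3*y**2 + 6*y.
Then F(3) - F(2) = (-36 + 36*sqrt(3)/5) - (-8 + 16*sqrt(2)/5) = -28 - 16*sqrt(2)/5 + 36*sqrt(3)/5.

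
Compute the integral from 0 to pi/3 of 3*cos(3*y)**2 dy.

Use the identity cos^2(3*y) = (1 + cos(6*y))/2.
An antiderivative is F(y) = 3*y/2 + sin(6*y)/4.
Then F(pi/3) - F(0) = (pi/2) - (0) = pi/2.

pi/2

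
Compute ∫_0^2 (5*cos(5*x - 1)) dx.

sin(9) + sin(1)

Let u = 5*x - 1, so du = 5 dx. When x = 0, u = -1; when x = 2, u = 9.
The integral becomes ∫ cos(u) du from -1 to 9, with antiderivative sin(u).
Back in x: F(x) = sin(5*x - 1).
Then F(2) - F(0) = (sin(9)) - (-sin(1)) = sin(9) + sin(1).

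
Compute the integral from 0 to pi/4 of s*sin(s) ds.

Integrate by parts once (u = s, dv = sin(s) ds).
An antiderivative is F(s) = -s*cos(s) + sin(s).
Then F(pi/4) - F(0) = (sqrt(2)*(4 - pi)/8) - (0) = sqrt(2)*(4 - pi)/8.

sqrt(2)*(4 - pi)/8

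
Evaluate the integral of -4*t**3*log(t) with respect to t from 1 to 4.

Integrate by parts once (u = ln t, dv = -4*t**3 dt).
An antiderivative is F(t) = -t**4*(4*log(t) - 1)/4.
Then F(4) - F(1) = (64 - 512*log(2)) - (1/4) = 255/4 - 512*log(2).

255/4 - 512*log(2)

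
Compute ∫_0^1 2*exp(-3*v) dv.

An antiderivative is F(v) = -2*exp(-3*v)/3.
Then F(1) - F(0) = (-2*exp(-3)/3) - (-2/3) = 2/3 - 2*exp(-3)/3.

2/3 - 2*exp(-3)/3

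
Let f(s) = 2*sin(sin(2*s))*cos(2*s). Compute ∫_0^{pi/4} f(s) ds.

1 - cos(1)

Let u = sin(2*s), so du = 2*cos(2*s) ds. When s = 0, u = 0; when s = pi/4, u = 1.
The integral becomes ∫ sin(u) du from 0 to 1, with antiderivative -cos(u).
Back in s: F(s) = -cos(sin(2*s)).
Then F(pi/4) - F(0) = (-cos(1)) - (-1) = 1 - cos(1).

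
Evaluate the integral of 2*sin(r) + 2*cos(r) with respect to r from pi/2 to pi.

An antiderivative is F(r) = 2*sin(r) - 2*cos(r).
Then F(pi) - F(pi/2) = (2) - (2) = 0.

0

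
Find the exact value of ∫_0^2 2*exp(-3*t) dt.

An antiderivative is F(t) = -2*exp(-3*t)/3.
Then F(2) - F(0) = (-2*exp(-6)/3) - (-2/3) = 2/3 - 2*exp(-6)/3.

2/3 - 2*exp(-6)/3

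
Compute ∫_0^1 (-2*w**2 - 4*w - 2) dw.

By the power rule, an antiderivative is F(w) = -2*w**3/3 - 2*w**2 - 2*w.
Then F(1) - F(0) = (-14/3) - (0) = -14/3.

-14/3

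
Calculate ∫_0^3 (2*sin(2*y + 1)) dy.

-cos(7) + cos(1)

Let u = 2*y + 1, so du = 2 dy. When y = 0, u = 1; when y = 3, u = 7.
The integral becomes ∫ sin(u) du from 1 to 7, with antiderivative -cos(u).
Back in y: F(y) = -cos(2*y + 1).
Then F(3) - F(0) = (-cos(7)) - (-cos(1)) = -cos(7) + cos(1).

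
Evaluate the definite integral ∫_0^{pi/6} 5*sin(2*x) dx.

5/4

An antiderivative is F(x) = -5*cos(2*x)/2.
Then F(pi/6) - F(0) = (-5/4) - (-5/2) = 5/4.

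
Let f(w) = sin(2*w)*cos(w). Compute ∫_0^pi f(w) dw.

Use the identity sin(2*w)cos(w) = [sin(3*w) + sin(w)]/2.
An antiderivative is F(w) = -cos(w)/2 - cos(3*w)/6.
Then F(pi) - F(0) = (2/3) - (-2/3) = 4/3.

4/3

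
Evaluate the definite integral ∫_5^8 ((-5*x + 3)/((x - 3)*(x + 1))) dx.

-3*log(5) - 2*log(3) + 5*log(2)

Factor the denominator: x**2 - 2*x - 3 = (x + 1)(x - 3).
Partial fractions: (-5*x + 3)/((x - 3)*(x + 1)) = -2/(x + 1) - 3/(x - 3).
An antiderivative is F(x) = -3*log(x - 3) - 2*log(x + 1).
Then F(8) - F(5) = (-3*log(5) - 4*log(3)) - (-5*log(2) - 2*log(3)) = -3*log(5) - 2*log(3) + 5*log(2).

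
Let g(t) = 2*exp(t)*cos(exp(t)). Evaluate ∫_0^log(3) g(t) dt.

Let u = exp(t), so du = exp(t) dt. When t = 0, u = 1; when t = log(3), u = 3.
The integral becomes 2·∫ cos(u) du from 1 to 3, with antiderivative 2*sin(u).
Back in t: F(t) = 2*sin(exp(t)).
Then F(log(3)) - F(0) = (2*sin(3)) - (2*sin(1)) = -2*sin(1) + 2*sin(3).

-2*sin(1) + 2*sin(3)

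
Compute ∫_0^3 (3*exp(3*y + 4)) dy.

Let u = 3*y + 4, so du = 3 dy. When y = 0, u = 4; when y = 3, u = 13.
The integral becomes ∫ exp(u) du from 4 to 13, with antiderivative exp(u).
Back in y: F(y) = exp(3*y + 4).
Then F(3) - F(0) = (exp(13)) - (exp(4)) = -exp(4) + exp(13).

-exp(4) + exp(13)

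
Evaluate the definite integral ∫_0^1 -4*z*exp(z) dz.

Integrate by parts once (u = z, dv = -4*exp(z) dz).
An antiderivative is F(z) = (-4*z + 4)*exp(z).
Then F(1) - F(0) = (0) - (4) = -4.

-4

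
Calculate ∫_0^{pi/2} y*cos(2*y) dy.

-1/2

Integrate by parts once (u = y, dv = cos(2*y) dy).
An antiderivative is F(y) = y*sin(2*y)/2 + cos(2*y)/4.
Then F(pi/2) - F(0) = (-1/4) - (1/4) = -1/2.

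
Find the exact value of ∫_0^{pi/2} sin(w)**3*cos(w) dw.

1/4

Let u = sin(w), so du = cos(w) dw. When w = 0, u = 0; when w = pi/2, u = 1.
The integral becomes ∫ u**3 du from 0 to 1, with antiderivative u**4/4.
Back in w: F(w) = sin(w)**4/4.
Then F(pi/2) - F(0) = (1/4) - (0) = 1/4.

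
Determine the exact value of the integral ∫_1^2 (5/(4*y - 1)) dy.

-5*log(3)/4 + 5*log(7)/4

An antiderivative is F(y) = 5*log(4*y - 1)/4.
Then F(2) - F(1) = (5*log(7)/4) - (5*log(3)/4) = -5*log(3)/4 + 5*log(7)/4.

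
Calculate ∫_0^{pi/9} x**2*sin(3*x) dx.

-1/27 - pi**2/486 + sqrt(3)*pi/81

Integrate by parts twice (u = x^2, dv = sin(3*x) dx).
An antiderivative is F(x) = -x**2*cos(3*x)/3 + 2*x*sin(3*x)/9 + 2*cos(3*x)/27.
Then F(pi/9) - F(0) = (-pi**2/486 + 1/27 + sqrt(3)*pi/81) - (2/27) = -1/27 - pi**2/486 + sqrt(3)*pi/81.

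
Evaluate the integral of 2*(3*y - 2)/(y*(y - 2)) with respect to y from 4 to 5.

Factor the denominator: y**2 - 2*y = y(y - 2).
Partial fractions: 2*(3*y - 2)/(y*(y - 2)) = 2/y + 4/(y - 2).
An antiderivative is F(y) = 2*log(y) + 4*log(y - 2).
Then F(5) - F(4) = (2*log(5) + 4*log(3)) - (8*log(2)) = -8*log(2) + 2*log(5) + 4*log(3).

-8*log(2) + 2*log(5) + 4*log(3)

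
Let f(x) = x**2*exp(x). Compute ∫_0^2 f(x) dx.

-2 + 2*exp(2)

Integrate by parts twice (u = x^2, dv = exp(x) dx).
An antiderivative is F(x) = (x**2 - 2*x + 2)*exp(x).
Then F(2) - F(0) = (2*exp(2)) - (2) = -2 + 2*exp(2).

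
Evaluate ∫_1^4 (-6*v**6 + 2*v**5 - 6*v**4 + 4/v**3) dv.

-3892923/280

By the power rule, an antiderivative is F(v) = -6*v**7/7 + v**6/3 - 6*v**5/5 - 2/v**2.
Then F(4) - F(1) = (-11681897/840) - (-391/105) = -3892923/280.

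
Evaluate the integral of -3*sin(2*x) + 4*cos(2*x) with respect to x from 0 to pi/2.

An antiderivative is F(x) = 2*sin(2*x) + 3*cos(2*x)/2.
Then F(pi/2) - F(0) = (-3/2) - (3/2) = -3.

-3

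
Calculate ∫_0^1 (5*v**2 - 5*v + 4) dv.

By the power rule, an antiderivative is F(v) = 5*v**3/3 - 5*v**2/2 + 4*v.
Then F(1) - F(0) = (19/6) - (0) = 19/6.

19/6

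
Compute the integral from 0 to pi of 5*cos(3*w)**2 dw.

Use the identity cos^2(3*w) = (1 + cos(6*w))/2.
An antiderivative is F(w) = 5*w/2 + 5*sin(6*w)/12.
Then F(pi) - F(0) = (5*pi/2) - (0) = 5*pi/2.

5*pi/2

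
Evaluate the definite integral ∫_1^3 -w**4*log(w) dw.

Integrate by parts once (u = ln w, dv = -w**4 dw).
An antiderivative is F(w) = -w**5*(5*log(w) - 1)/25.
Then F(3) - F(1) = (243/25 - 243*log(3)/5) - (1/25) = 242/25 - 243*log(3)/5.

242/25 - 243*log(3)/5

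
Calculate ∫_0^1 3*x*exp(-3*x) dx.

Integrate by parts once (u = x, dv = 3*exp(-3*x) dx).
An antiderivative is F(x) = (-3*x - 1)*exp(-3*x)/3.
Then F(1) - F(0) = (-4*exp(-3)/3) - (-1/3) = (-4 + exp(3))*exp(-3)/3.

(-4 + exp(3))*exp(-3)/3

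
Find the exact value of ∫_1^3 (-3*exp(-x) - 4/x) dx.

An antiderivative is F(x) = -4*log(x) + 3*exp(-x).
Then F(3) - F(1) = (-4*log(3) + 3*exp(-3)) - (3*exp(-1)) = -4*log(3) - 3*exp(-1) + 3*exp(-3).

-4*log(3) - 3*exp(-1) + 3*exp(-3)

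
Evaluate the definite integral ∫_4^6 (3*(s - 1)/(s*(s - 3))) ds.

Factor the denominator: s**2 - 3*s = s(s - 3).
Partial fractions: 3*(s - 1)/(s*(s - 3)) = 1/s + 2/(s - 3).
An antiderivative is F(s) = log(s) + 2*log(s - 3).
Then F(6) - F(4) = (log(54)) - (log(4)) = log(27/2).

log(27/2)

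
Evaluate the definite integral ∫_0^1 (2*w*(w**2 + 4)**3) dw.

Let u = w**2 + 4, so du = 2*w dw. When w = 0, u = 4; when w = 1, u = 5.
The integral becomes ∫ u**3 du from 4 to 5, with antiderivative u**4/4.
Back in w: F(w) = (w**2 + 4)**4/4.
Then F(1) - F(0) = (625/4) - (64) = 369/4.

369/4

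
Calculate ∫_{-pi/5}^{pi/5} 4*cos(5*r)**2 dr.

Use the identity cos^2(5*r) = (1 + cos(10*r))/2.
An antiderivative is F(r) = 2*r + sin(10*r)/5.
Then F(pi/5) - F(-pi/5) = (2*pi/5) - (-2*pi/5) = 4*pi/5.

4*pi/5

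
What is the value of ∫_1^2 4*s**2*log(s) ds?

Integrate by parts once (u = ln s, dv = 4*s**2 ds).
An antiderivative is F(s) = 4*s**3*(3*log(s) - 1)/9.
Then F(2) - F(1) = (-32/9 + 32*log(2)/3) - (-4/9) = -28/9 + 32*log(2)/3.

-28/9 + 32*log(2)/3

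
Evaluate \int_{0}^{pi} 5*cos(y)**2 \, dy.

Use the identity cos^2(y) = (1 + cos(2*y))/2.
An antiderivative is F(y) = 5*y/2 + 5*sin(2*y)/4.
Then F(pi) - F(0) = (5*pi/2) - (0) = 5*pi/2.

5*pi/2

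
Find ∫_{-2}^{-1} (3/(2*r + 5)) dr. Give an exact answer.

An antiderivative is F(r) = 3*log(2*r + 5)/2.
Then F(-1) - F(-2) = (3*log(3)/2) - (0) = 3*log(3)/2.

3*log(3)/2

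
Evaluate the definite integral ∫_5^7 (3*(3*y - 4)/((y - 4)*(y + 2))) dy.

Factor the denominator: y**2 - 2*y - 8 = (y + 2)(y - 4).
Partial fractions: 3*(3*y - 4)/((y - 4)*(y + 2)) = 5/(y + 2) + 4/(y - 4).
An antiderivative is F(y) = 4*log(y - 4) + 5*log(y + 2).
Then F(7) - F(5) = (14*log(3)) - (5*log(7)) = -5*log(7) + 14*log(3).

-5*log(7) + 14*log(3)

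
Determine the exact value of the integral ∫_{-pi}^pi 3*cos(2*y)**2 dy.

3*pi

Use the identity cos^2(2*y) = (1 + cos(4*y))/2.
An antiderivative is F(y) = 3*y/2 + 3*sin(4*y)/8.
Then F(pi) - F(-pi) = (3*pi/2) - (-3*pi/2) = 3*pi.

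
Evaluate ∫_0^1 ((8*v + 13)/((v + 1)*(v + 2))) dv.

2*log(2) + 3*log(3)

Factor the denominator: v**2 + 3*v + 2 = (v + 2)(v + 1).
Partial fractions: (8*v + 13)/((v + 1)*(v + 2)) = 3/(v + 2) + 5/(v + 1).
An antiderivative is F(v) = 5*log(v + 1) + 3*log(v + 2).
Then F(1) - F(0) = (3*log(3) + 5*log(2)) - (log(8)) = 2*log(2) + 3*log(3).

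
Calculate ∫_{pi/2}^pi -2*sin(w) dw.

-2

An antiderivative is F(w) = 2*cos(w).
Then F(pi) - F(pi/2) = (-2) - (0) = -2.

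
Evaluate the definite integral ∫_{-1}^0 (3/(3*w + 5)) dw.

log(5/2)

An antiderivative is F(w) = log(3*w + 5).
Then F(0) - F(-1) = (log(5)) - (log(2)) = log(5/2).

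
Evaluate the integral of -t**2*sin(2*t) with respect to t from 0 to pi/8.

Integrate by parts twice (u = t^2, dv = -sin(2*t) dt).
An antiderivative is F(t) = t**2*cos(2*t)/2 - t*sin(2*t)/2 - cos(2*t)/4.
Then F(pi/8) - F(0) = (sqrt(2)*(-32 - 8*pi + pi**2)/256) - (-1/4) = -sqrt(2)/8 - sqrt(2)*pi/32 + sqrt(2)*pi**2/256 + 1/4.

-sqrt(2)/8 - sqrt(2)*pi/32 + sqrt(2)*pi**2/256 + 1/4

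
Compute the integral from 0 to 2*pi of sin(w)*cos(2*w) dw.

Use the identity sin(w)cos(2*w) = [sin(3*w) + sin(-w)]/2.
An antiderivative is F(w) = cos(w)/2 - cos(3*w)/6.
Then F(2*pi) - F(0) = (1/3) - (1/3) = 0.

0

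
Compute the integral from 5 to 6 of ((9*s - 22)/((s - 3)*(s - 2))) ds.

log(24)

Factor the denominator: s**2 - 5*s + 6 = (s - 2)(s - 3).
Partial fractions: (9*s - 22)/((s - 3)*(s - 2)) = 4/(s - 2) + 5/(s - 3).
An antiderivative is F(s) = 5*log(s - 3) + 4*log(s - 2).
Then F(6) - F(5) = (5*log(3) + 8*log(2)) - (5*log(2) + 4*log(3)) = log(24).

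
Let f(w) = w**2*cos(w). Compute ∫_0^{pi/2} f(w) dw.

Integrate by parts twice (u = w^2, dv = cos(w) dw).
An antiderivative is F(w) = w**2*sin(w) + 2*w*cos(w) - 2*sin(w).
Then F(pi/2) - F(0) = (-2 + pi**2/4) - (0) = -2 + pi**2/4.

-2 + pi**2/4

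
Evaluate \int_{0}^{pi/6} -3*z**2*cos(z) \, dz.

-sqrt(3)*pi/2 - pi**2/24 + 3

Integrate by parts twice (u = z^2, dv = -3*cos(z) dz).
An antiderivative is F(z) = -3*z**2*sin(z) - 6*z*cos(z) + 6*sin(z).
Then F(pi/6) - F(0) = (-sqrt(3)*pi/2 - pi**2/24 + 3) - (0) = -sqrt(3)*pi/2 - pi**2/24 + 3.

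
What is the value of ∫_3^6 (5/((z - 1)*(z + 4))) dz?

log(7/4)

Factor the denominator: z**2 + 3*z - 4 = (z + 4)(z - 1).
Partial fractions: 5/((z - 1)*(z + 4)) = -1/(z + 4) + 1/(z - 1).
An antiderivative is F(z) = log(z - 1) - log(z + 4).
Then F(6) - F(3) = (-log(2)) - (log(2/7)) = log(7/4).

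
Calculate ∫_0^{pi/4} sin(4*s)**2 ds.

pi/8

Use the identity sin^2(4*s) = (1 - cos(8*s))/2.
An antiderivative is F(s) = s/2 - sin(8*s)/16.
Then F(pi/4) - F(0) = (pi/8) - (0) = pi/8.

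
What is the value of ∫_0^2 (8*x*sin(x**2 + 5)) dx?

4*cos(5) - 4*cos(9)

Let u = x**2 + 5, so du = 2*x dx. When x = 0, u = 5; when x = 2, u = 9.
The integral becomes 4·∫ sin(u) du from 5 to 9, with antiderivative -4*cos(u).
Back in x: F(x) = -4*cos(x**2 + 5).
Then F(2) - F(0) = (-4*cos(9)) - (-4*cos(5)) = 4*cos(5) - 4*cos(9).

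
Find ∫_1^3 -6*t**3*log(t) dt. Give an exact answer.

30 - 243*log(3)/2

Integrate by parts once (u = ln t, dv = -6*t**3 dt).
An antiderivative is F(t) = -3*t**4*(4*log(t) - 1)/8.
Then F(3) - F(1) = (243/8 - 243*log(3)/2) - (3/8) = 30 - 243*log(3)/2.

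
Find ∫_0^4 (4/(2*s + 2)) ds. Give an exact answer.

log(25)

An antiderivative is F(s) = 2*log(2*s + 2).
Then F(4) - F(0) = (log(100)) - (log(4)) = log(25).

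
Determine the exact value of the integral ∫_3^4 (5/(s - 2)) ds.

An antiderivative is F(s) = 5*log(s - 2).
Then F(4) - F(3) = (log(32)) - (0) = log(32).

log(32)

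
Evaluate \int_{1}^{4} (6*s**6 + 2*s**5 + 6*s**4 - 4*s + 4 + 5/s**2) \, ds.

By the power rule, an antiderivative is F(s) = 6*s**7/7 + s**6/3 + 6*s**5/5 - 2*s**2 + 4*s - 5/s.
Then F(4) - F(1) = (6980531/420) - (-64/105) = 2326929/140.

2326929/140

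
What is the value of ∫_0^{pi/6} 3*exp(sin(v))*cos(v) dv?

-3 + 3*exp(1/2)

Let u = sin(v), so du = cos(v) dv. When v = 0, u = 0; when v = pi/6, u = 1/2.
The integral becomes 3·∫ exp(u) du from 0 to 1/2, with antiderivative 3*exp(u).
Back in v: F(v) = 3*exp(sin(v)).
Then F(pi/6) - F(0) = (3*exp(1/2)) - (3) = -3 + 3*exp(1/2).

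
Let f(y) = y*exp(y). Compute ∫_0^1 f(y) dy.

Integrate by parts once (u = y, dv = exp(y) dy).
An antiderivative is F(y) = (y - 1)*exp(y).
Then F(1) - F(0) = (0) - (-1) = 1.

1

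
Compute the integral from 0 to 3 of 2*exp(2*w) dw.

-1 + exp(6)

An antiderivative is F(w) = exp(2*w).
Then F(3) - F(0) = (exp(6)) - (1) = -1 + exp(6).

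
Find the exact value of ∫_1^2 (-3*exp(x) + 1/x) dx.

-3*exp(2) + log(2) + 3*exp(1)

An antiderivative is F(x) = -3*exp(x) + log(x).
Then F(2) - F(1) = (-3*exp(2) + log(2)) - (-3*exp(1)) = -3*exp(2) + log(2) + 3*exp(1).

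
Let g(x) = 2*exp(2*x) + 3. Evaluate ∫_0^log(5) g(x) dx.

An antiderivative is F(x) = exp(2*x) + 3*x.
Then F(log(5)) - F(0) = (3*log(5) + 25) - (1) = 3*log(5) + 24.

3*log(5) + 24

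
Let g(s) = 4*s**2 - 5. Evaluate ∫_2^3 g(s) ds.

By the power rule, an antiderivative is F(s) = 4*s**3/3 - 5*s.
Then F(3) - F(2) = (21) - (2/3) = 61/3.

61/3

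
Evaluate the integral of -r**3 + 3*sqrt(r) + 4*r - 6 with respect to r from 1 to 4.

-151/4

By the power rule, an antiderivative is F(r) = -r**4/4 + 2*r**(3/2) + 2*r**2 - 6*r.
Then F(4) - F(1) = (-40) - (-9/4) = -151/4.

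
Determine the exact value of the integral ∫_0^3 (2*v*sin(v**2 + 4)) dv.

Let u = v**2 + 4, so du = 2*v dv. When v = 0, u = 4; when v = 3, u = 13.
The integral becomes ∫ sin(u) du from 4 to 13, with antiderivative -cos(u).
Back in v: F(v) = -cos(v**2 + 4).
Then F(3) - F(0) = (-cos(13)) - (-cos(4)) = -cos(13) + cos(4).

-cos(13) + cos(4)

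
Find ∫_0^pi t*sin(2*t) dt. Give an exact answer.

Integrate by parts once (u = t, dv = sin(2*t) dt).
An antiderivative is F(t) = -t*cos(2*t)/2 + sin(2*t)/4.
Then F(pi) - F(0) = (-pi/2) - (0) = -pi/2.

-pi/2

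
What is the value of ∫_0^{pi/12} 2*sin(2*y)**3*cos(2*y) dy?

Let u = sin(2*y), so du = 2*cos(2*y) dy. When y = 0, u = 0; when y = pi/12, u = 1/2.
The integral becomes ∫ u**3 du from 0 to 1/2, with antiderivative u**4/4.
Back in y: F(y) = sin(2*y)**4/4.
Then F(pi/12) - F(0) = (1/64) - (0) = 1/64.

1/64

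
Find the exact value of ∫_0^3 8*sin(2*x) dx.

Let u = 2*x, so du = 2 dx. When x = 0, u = 0; when x = 3, u = 6.
The integral becomes 4·∫ sin(u) du from 0 to 6, with antiderivative -4*cos(u).
Back in x: F(x) = -4*cos(2*x).
Then F(3) - F(0) = (-4*cos(6)) - (-4) = 4 - 4*cos(6).

4 - 4*cos(6)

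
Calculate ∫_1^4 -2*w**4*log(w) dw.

2046/25 - 4096*log(2)/5

Integrate by parts once (u = ln w, dv = -2*w**4 dw).
An antiderivative is F(w) = -2*w**5*(5*log(w) - 1)/25.
Then F(4) - F(1) = (2048/25 - 4096*log(2)/5) - (2/25) = 2046/25 - 4096*log(2)/5.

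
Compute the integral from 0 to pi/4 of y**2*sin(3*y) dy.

Integrate by parts twice (u = y^2, dv = sin(3*y) dy).
An antiderivative is F(y) = -y**2*cos(3*y)/3 + 2*y*sin(3*y)/9 + 2*cos(3*y)/27.
Then F(pi/4) - F(0) = (sqrt(2)*(-32 + 24*pi + 9*pi**2)/864) - (2/27) = -2/27 - sqrt(2)/27 + sqrt(2)*pi/36 + sqrt(2)*pi**2/96.

-2/27 - sqrt(2)/27 + sqrt(2)*pi/36 + sqrt(2)*pi**2/96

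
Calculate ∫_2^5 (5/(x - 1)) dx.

An antiderivative is F(x) = 5*log(x - 1).
Then F(5) - F(2) = (10*log(2)) - (0) = 10*log(2).

10*log(2)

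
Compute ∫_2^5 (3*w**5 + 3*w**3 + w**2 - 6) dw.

By the power rule, an antiderivative is F(w) = w**6/2 + 3*w**4/4 + w**3/3 - 6*w.
Then F(5) - F(2) = (99515/12) - (104/3) = 33033/4.

33033/4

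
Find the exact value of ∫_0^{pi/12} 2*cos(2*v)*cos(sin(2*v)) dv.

Let u = sin(2*v), so du = 2*cos(2*v) dv. When v = 0, u = 0; when v = pi/12, u = 1/2.
The integral becomes ∫ cos(u) du from 0 to 1/2, with antiderivative sin(u).
Back in v: F(v) = sin(sin(2*v)).
Then F(pi/12) - F(0) = (sin(1/2)) - (0) = sin(1/2).

sin(1/2)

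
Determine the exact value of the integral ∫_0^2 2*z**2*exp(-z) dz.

Integrate by parts twice (u = z^2, dv = 2*exp(-z) dz).
An antiderivative is F(z) = (-2*z**2 - 4*z - 4)*exp(-z).
Then F(2) - F(0) = (-20*exp(-2)) - (-4) = 4 - 20*exp(-2).

4 - 20*exp(-2)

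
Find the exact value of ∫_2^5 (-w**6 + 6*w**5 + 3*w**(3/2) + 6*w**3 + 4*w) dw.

By the power rule, an antiderivative is F(w) = -w**7/7 + w**6 + 6*w**(5/2)/5 + 3*w**4/2 + 2*w**2.
Then F(5) - F(2) = (30*sqrt(5) + 76325/14) - (24*sqrt(2)/5 + 544/7) = -24*sqrt(2)/5 + 30*sqrt(5) + 75237/14.

-24*sqrt(2)/5 + 30*sqrt(5) + 75237/14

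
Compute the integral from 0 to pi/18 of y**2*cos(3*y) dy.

-1/27 + pi**2/1944 + sqrt(3)*pi/162

Integrate by parts twice (u = y^2, dv = cos(3*y) dy).
An antiderivative is F(y) = y**2*sin(3*y)/3 + 2*y*cos(3*y)/9 - 2*sin(3*y)/27.
Then F(pi/18) - F(0) = (-1/27 + pi**2/1944 + sqrt(3)*pi/162) - (0) = -1/27 + pi**2/1944 + sqrt(3)*pi/162.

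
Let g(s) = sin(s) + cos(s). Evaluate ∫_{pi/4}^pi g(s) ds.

An antiderivative is F(s) = sin(s) - cos(s).
Then F(pi) - F(pi/4) = (1) - (0) = 1.

1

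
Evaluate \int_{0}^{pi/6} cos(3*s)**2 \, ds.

pi/12

Use the identity cos^2(3*s) = (1 + cos(6*s))/2.
An antiderivative is F(s) = s/2 + sin(6*s)/12.
Then F(pi/6) - F(0) = (pi/12) - (0) = pi/12.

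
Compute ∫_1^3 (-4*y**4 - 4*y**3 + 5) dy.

By the power rule, an antiderivative is F(y) = -4*y**5/5 - y**4 + 5*y.
Then F(3) - F(1) = (-1302/5) - (16/5) = -1318/5.

-1318/5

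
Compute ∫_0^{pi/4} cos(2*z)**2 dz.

Use the identity cos^2(2*z) = (1 + cos(4*z))/2.
An antiderivative is F(z) = z/2 + sin(4*z)/8.
Then F(pi/4) - F(0) = (pi/8) - (0) = pi/8.

pi/8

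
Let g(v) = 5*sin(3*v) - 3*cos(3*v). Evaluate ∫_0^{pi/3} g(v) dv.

An antiderivative is F(v) = -sin(3*v) - 5*cos(3*v)/3.
Then F(pi/3) - F(0) = (5/3) - (-5/3) = 10/3.

10/3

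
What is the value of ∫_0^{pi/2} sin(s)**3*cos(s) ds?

Let u = sin(s), so du = cos(s) ds. When s = 0, u = 0; when s = pi/2, u = 1.
The integral becomes ∫ u**3 du from 0 to 1, with antiderivative u**4/4.
Back in s: F(s) = sin(s)**4/4.
Then F(pi/2) - F(0) = (1/4) - (0) = 1/4.

1/4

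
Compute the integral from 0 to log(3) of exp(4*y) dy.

Let u = exp(y), so du = exp(y) dy. When y = 0, u = 1; when y = log(3), u = 3.
The integral becomes ∫ u**3 du from 1 to 3, with antiderivative u**4/4.
Back in y: F(y) = exp(4*y)/4.
Then F(log(3)) - F(0) = (81/4) - (1/4) = 20.

20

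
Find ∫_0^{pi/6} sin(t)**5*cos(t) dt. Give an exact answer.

1/384

Let u = sin(t), so du = cos(t) dt. When t = 0, u = 0; when t = pi/6, u = 1/2.
The integral becomes ∫ u**5 du from 0 to 1/2, with antiderivative u**6/6.
Back in t: F(t) = sin(t)**6/6.
Then F(pi/6) - F(0) = (1/384) - (0) = 1/384.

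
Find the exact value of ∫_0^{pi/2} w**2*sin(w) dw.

-2 + pi

Integrate by parts twice (u = w^2, dv = sin(w) dw).
An antiderivative is F(w) = -w**2*cos(w) + 2*w*sin(w) + 2*cos(w).
Then F(pi/2) - F(0) = (pi) - (2) = -2 + pi.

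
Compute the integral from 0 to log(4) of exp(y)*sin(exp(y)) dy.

Let u = exp(y), so du = exp(y) dy. When y = 0, u = 1; when y = log(4), u = 4.
The integral becomes ∫ sin(u) du from 1 to 4, with antiderivative -cos(u).
Back in y: F(y) = -cos(exp(y)).
Then F(log(4)) - F(0) = (-cos(4)) - (-cos(1)) = cos(1) - cos(4).

cos(1) - cos(4)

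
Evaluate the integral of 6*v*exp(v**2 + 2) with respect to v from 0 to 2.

Let u = v**2 + 2, so du = 2*v dv. When v = 0, u = 2; when v = 2, u = 6.
The integral becomes 3·∫ exp(u) du from 2 to 6, with antiderivative 3*exp(u).
Back in v: F(v) = 3*exp(v**2 + 2).
Then F(2) - F(0) = (3*exp(6)) - (3*exp(2)) = -3*(1 - exp(4))*exp(2).

-3*(1 - exp(4))*exp(2)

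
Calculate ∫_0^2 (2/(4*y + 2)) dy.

An antiderivative is F(y) = log(4*y + 2)/2.
Then F(2) - F(0) = (log(10)/2) - (log(2)/2) = log(5)/2.

log(5)/2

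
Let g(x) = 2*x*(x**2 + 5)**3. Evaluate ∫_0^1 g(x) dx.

671/4

Let u = x**2 + 5, so du = 2*x dx. When x = 0, u = 5; when x = 1, u = 6.
The integral becomes ∫ u**3 du from 5 to 6, with antiderivative u**4/4.
Back in x: F(x) = (x**2 + 5)**4/4.
Then F(1) - F(0) = (324) - (625/4) = 671/4.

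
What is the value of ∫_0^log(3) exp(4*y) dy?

Let u = exp(y), so du = exp(y) dy. When y = 0, u = 1; when y = log(3), u = 3.
The integral becomes ∫ u**3 du from 1 to 3, with antiderivative u**4/4.
Back in y: F(y) = exp(4*y)/4.
Then F(log(3)) - F(0) = (81/4) - (1/4) = 20.

20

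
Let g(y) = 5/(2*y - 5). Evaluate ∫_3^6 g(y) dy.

5*log(7)/2

An antiderivative is F(y) = 5*log(2*y - 5)/2.
Then F(6) - F(3) = (5*log(7)/2) - (0) = 5*log(7)/2.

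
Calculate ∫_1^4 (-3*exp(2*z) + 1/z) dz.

-3*exp(8)/2 + log(4) + 3*exp(2)/2

An antiderivative is F(z) = -3*exp(2*z)/2 + log(z).
Then F(4) - F(1) = (-3*exp(8)/2 + log(4)) - (-3*exp(2)/2) = -3*exp(8)/2 + log(4) + 3*exp(2)/2.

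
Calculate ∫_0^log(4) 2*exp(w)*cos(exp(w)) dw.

Let u = exp(w), so du = exp(w) dw. When w = 0, u = 1; when w = log(4), u = 4.
The integral becomes 2·∫ cos(u) du from 1 to 4, with antiderivative 2*sin(u).
Back in w: F(w) = 2*sin(exp(w)).
Then F(log(4)) - F(0) = (2*sin(4)) - (2*sin(1)) = -2*sin(1) + 2*sin(4).

-2*sin(1) + 2*sin(4)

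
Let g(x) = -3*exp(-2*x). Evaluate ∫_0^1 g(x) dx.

-3/2 + 3*exp(-2)/2

An antiderivative is F(x) = 3*exp(-2*x)/2.
Then F(1) - F(0) = (3*exp(-2)/2) - (3/2) = -3/2 + 3*exp(-2)/2.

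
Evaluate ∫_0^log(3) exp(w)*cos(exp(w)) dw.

Let u = exp(w), so du = exp(w) dw. When w = 0, u = 1; when w = log(3), u = 3.
The integral becomes ∫ cos(u) du from 1 to 3, with antiderivative sin(u).
Back in w: F(w) = sin(exp(w)).
Then F(log(3)) - F(0) = (sin(3)) - (sin(1)) = -sin(1) + sin(3).

-sin(1) + sin(3)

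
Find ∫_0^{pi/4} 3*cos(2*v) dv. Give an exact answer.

An antiderivative is F(v) = 3*sin(2*v)/2.
Then F(pi/4) - F(0) = (3/2) - (0) = 3/2.

3/2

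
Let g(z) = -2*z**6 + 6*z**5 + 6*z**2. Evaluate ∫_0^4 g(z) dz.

By the power rule, an antiderivative is F(z) = -2*z**7/7 + z**6 + 2*z**3.
Then F(4) - F(0) = (-3200/7) - (0) = -3200/7.

-3200/7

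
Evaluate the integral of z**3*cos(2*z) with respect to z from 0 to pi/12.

Integrate by parts 3 times (u = z^3, dv = cos(2*z) dz).
An antiderivative is F(z) = z**3*sin(2*z)/2 + 3*z**2*cos(2*z)/4 - 3*z*sin(2*z)/4 - 3*cos(2*z)/8.
Then F(pi/12) - F(0) = (-3*sqrt(3)/16 - pi/32 + pi**3/6912 + sqrt(3)*pi**2/384) - (-3/8) = -3*sqrt(3)/16 - pi/32 + pi**3/6912 + sqrt(3)*pi**2/384 + 3/8.

-3*sqrt(3)/16 - pi/32 + pi**3/6912 + sqrt(3)*pi**2/384 + 3/8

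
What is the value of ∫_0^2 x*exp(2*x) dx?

Integrate by parts once (u = x, dv = exp(2*x) dx).
An antiderivative is F(x) = (2*x - 1)*exp(2*x)/4.
Then F(2) - F(0) = (3*exp(4)/4) - (-1/4) = 1/4 + 3*exp(4)/4.

1/4 + 3*exp(4)/4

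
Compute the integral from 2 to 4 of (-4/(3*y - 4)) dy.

-8*log(2)/3

An antiderivative is F(y) = -4*log(3*y - 4)/3.
Then F(4) - F(2) = (-log(16)) - (-4*log(2)/3) = -8*log(2)/3.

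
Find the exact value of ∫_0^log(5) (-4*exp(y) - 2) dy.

-16 - 2*log(5)

An antiderivative is F(y) = -2*y - 4*exp(y).
Then F(log(5)) - F(0) = (-20 - 2*log(5)) - (-4) = -16 - 2*log(5).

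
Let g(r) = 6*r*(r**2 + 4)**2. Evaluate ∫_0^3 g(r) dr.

2133

Let u = r**2 + 4, so du = 2*r dr. When r = 0, u = 4; when r = 3, u = 13.
The integral becomes 3·∫ u**2 du from 4 to 13, with antiderivative u**3.
Back in r: F(r) = (r**2 + 4)**3.
Then F(3) - F(0) = (2197) - (64) = 2133.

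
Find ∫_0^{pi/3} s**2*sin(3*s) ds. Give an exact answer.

Integrate by parts twice (u = s^2, dv = sin(3*s) ds).
An antiderivative is F(s) = -s**2*cos(3*s)/3 + 2*s*sin(3*s)/9 + 2*cos(3*s)/27.
Then F(pi/3) - F(0) = (-2/27 + pi**2/27) - (2/27) = -4/27 + pi**2/27.

-4/27 + pi**2/27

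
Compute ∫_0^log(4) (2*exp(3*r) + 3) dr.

An antiderivative is F(r) = 2*exp(3*r)/3 + 3*r.
Then F(log(4)) - F(0) = (log(64) + 128/3) - (2/3) = 6*log(2) + 42.

6*log(2) + 42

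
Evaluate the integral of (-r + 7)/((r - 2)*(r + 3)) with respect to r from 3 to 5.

log(27/16)

Factor the denominator: r**2 + r - 6 = (r + 3)(r - 2).
Partial fractions: (-r + 7)/((r - 2)*(r + 3)) = -2/(r + 3) + 1/(r - 2).
An antiderivative is F(r) = log(r - 2) - 2*log(r + 3).
Then F(5) - F(3) = (log(3/64)) - (-log(36)) = log(27/16).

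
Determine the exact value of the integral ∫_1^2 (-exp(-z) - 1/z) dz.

An antiderivative is F(z) = -log(z) + exp(-z).
Then F(2) - F(1) = (-log(2) + exp(-2)) - (exp(-1)) = -log(2) - exp(-1) + exp(-2).

-log(2) - exp(-1) + exp(-2)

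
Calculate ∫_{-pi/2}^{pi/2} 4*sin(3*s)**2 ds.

2*pi

Use the identity sin^2(3*s) = (1 - cos(6*s))/2.
An antiderivative is F(s) = 2*s - sin(6*s)/3.
Then F(pi/2) - F(-pi/2) = (pi) - (-pi) = 2*pi.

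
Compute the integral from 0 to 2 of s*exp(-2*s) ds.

Integrate by parts once (u = s, dv = exp(-2*s) ds).
An antiderivative is F(s) = (-2*s - 1)*exp(-2*s)/4.
Then F(2) - F(0) = (-5*exp(-4)/4) - (-1/4) = (-5 + exp(4))*exp(-4)/4.

(-5 + exp(4))*exp(-4)/4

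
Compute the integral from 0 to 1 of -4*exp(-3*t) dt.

An antiderivative is F(t) = 4*exp(-3*t)/3.
Then F(1) - F(0) = (4*exp(-3)/3) - (4/3) = -4/3 + 4*exp(-3)/3.

-4/3 + 4*exp(-3)/3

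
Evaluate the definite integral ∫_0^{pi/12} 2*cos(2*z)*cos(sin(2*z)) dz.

Let u = sin(2*z), so du = 2*cos(2*z) dz. When z = 0, u = 0; when z = pi/12, u = 1/2.
The integral becomes ∫ cos(u) du from 0 to 1/2, with antiderivative sin(u).
Back in z: F(z) = sin(sin(2*z)).
Then F(pi/12) - F(0) = (sin(1/2)) - (0) = sin(1/2).

sin(1/2)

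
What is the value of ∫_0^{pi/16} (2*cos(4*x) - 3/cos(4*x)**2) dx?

-3/4 + sqrt(2)/4

An antiderivative is F(x) = sin(4*x)/2 - 3*tan(4*x)/4.
Then F(pi/16) - F(0) = (-3/4 + sqrt(2)/4) - (0) = -3/4 + sqrt(2)/4.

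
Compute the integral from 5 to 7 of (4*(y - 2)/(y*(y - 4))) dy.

Factor the denominator: y**2 - 4*y = y(y - 4).
Partial fractions: 4*(y - 2)/(y*(y - 4)) = 2/y + 2/(y - 4).
An antiderivative is F(y) = 2*log(y) + 2*log(y - 4).
Then F(7) - F(5) = (2*log(3) + 2*log(7)) - (log(25)) = -2*log(5) + 2*log(3) + 2*log(7).

-2*log(5) + 2*log(3) + 2*log(7)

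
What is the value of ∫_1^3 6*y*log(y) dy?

Integrate by parts once (u = ln y, dv = 6*y dy).
An antiderivative is F(y) = 3*y**2*(2*log(y) - 1)/2.
Then F(3) - F(1) = (-27/2 + 27*log(3)) - (-3/2) = -12 + 27*log(3).

-12 + 27*log(3)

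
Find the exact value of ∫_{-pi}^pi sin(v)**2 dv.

pi

Use the identity sin^2(v) = (1 - cos(2*v))/2.
An antiderivative is F(v) = v/2 - sin(2*v)/4.
Then F(pi) - F(-pi) = (pi/2) - (-pi/2) = pi.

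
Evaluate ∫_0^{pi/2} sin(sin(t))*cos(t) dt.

Let u = sin(t), so du = cos(t) dt. When t = 0, u = 0; when t = pi/2, u = 1.
The integral becomes ∫ sin(u) du from 0 to 1, with antiderivative -cos(u).
Back in t: F(t) = -cos(sin(t)).
Then F(pi/2) - F(0) = (-cos(1)) - (-1) = 1 - cos(1).

1 - cos(1)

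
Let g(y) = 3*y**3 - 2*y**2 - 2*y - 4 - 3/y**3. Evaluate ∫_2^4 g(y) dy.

11749/96

By the power rule, an antiderivative is F(y) = 3*y**4/4 - 2*y**3/3 - y**2 - 4*y + 3/(2*y**2).
Then F(4) - F(2) = (11273/96) - (-119/24) = 11749/96.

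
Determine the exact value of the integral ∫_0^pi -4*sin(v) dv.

-8

An antiderivative is F(v) = 4*cos(v).
Then F(pi) - F(0) = (-4) - (4) = -8.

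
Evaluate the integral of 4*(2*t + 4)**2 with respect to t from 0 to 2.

896/3

Let u = 2*t + 4, so du = 2 dt. When t = 0, u = 4; when t = 2, u = 8.
The integral becomes 2·∫ u**2 du from 4 to 8, with antiderivative 2*u**3/3.
Back in t: F(t) = 2*(2*t + 4)**3/3.
Then F(2) - F(0) = (1024/3) - (128/3) = 896/3.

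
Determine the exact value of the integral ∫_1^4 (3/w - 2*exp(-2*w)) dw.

An antiderivative is F(w) = 3*log(w) + exp(-2*w).
Then F(4) - F(1) = (exp(-8) + 6*log(2)) - (exp(-2)) = -exp(-2) + exp(-8) + 6*log(2).

-exp(-2) + exp(-8) + 6*log(2)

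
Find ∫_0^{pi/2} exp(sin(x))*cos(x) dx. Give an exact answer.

Let u = sin(x), so du = cos(x) dx. When x = 0, u = 0; when x = pi/2, u = 1.
The integral becomes ∫ exp(u) du from 0 to 1, with antiderivative exp(u).
Back in x: F(x) = exp(sin(x)).
Then F(pi/2) - F(0) = (E) - (1) = -1 + E.

-1 + E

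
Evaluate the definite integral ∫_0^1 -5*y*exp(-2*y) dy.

Integrate by parts once (u = y, dv = -5*exp(-2*y) dy).
An antiderivative is F(y) = (10*y + 5)*exp(-2*y)/4.
Then F(1) - F(0) = (15*exp(-2)/4) - (5/4) = -5/4 + 15*exp(-2)/4.

-5/4 + 15*exp(-2)/4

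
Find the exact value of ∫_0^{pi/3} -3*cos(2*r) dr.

-3*sqrt(3)/4

An antiderivative is F(r) = -3*sin(2*r)/2.
Then F(pi/3) - F(0) = (-3*sqrt(3)/4) - (0) = -3*sqrt(3)/4.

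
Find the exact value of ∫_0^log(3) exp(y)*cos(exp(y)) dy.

Let u = exp(y), so du = exp(y) dy. When y = 0, u = 1; when y = log(3), u = 3.
The integral becomes ∫ cos(u) du from 1 to 3, with antiderivative sin(u).
Back in y: F(y) = sin(exp(y)).
Then F(log(3)) - F(0) = (sin(3)) - (sin(1)) = -sin(1) + sin(3).

-sin(1) + sin(3)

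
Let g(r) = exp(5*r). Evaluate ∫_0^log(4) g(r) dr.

1023/5

Let u = exp(r), so du = exp(r) dr. When r = 0, u = 1; when r = log(4), u = 4.
The integral becomes ∫ u**4 du from 1 to 4, with antiderivative u**5/5.
Back in r: F(r) = exp(5*r)/5.
Then F(log(4)) - F(0) = (1024/5) - (1/5) = 1023/5.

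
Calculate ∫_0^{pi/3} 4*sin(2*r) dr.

An antiderivative is F(r) = -2*cos(2*r).
Then F(pi/3) - F(0) = (1) - (-2) = 3.

3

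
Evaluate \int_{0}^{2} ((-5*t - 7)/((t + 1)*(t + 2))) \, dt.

-log(72)

Factor the denominator: t**2 + 3*t + 2 = (t + 2)(t + 1).
Partial fractions: (-5*t - 7)/((t + 1)*(t + 2)) = -3/(t + 2) - 2/(t + 1).
An antiderivative is F(t) = -2*log(t + 1) - 3*log(t + 2).
Then F(2) - F(0) = (-6*log(2) - 2*log(3)) - (-log(8)) = -log(72).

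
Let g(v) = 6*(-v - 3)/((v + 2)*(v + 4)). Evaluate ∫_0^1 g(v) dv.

-3*log(5) - 3*log(3) + 9*log(2)

Factor the denominator: v**2 + 6*v + 8 = (v + 4)(v + 2).
Partial fractions: 6*(-v - 3)/((v + 2)*(v + 4)) = -3/(v + 4) - 3/(v + 2).
An antiderivative is F(v) = -3*log(v + 2) - 3*log(v + 4).
Then F(1) - F(0) = (-3*log(5) - 3*log(3)) - (-9*log(2)) = -3*log(5) - 3*log(3) + 9*log(2).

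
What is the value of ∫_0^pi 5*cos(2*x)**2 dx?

5*pi/2

Use the identity cos^2(2*x) = (1 + cos(4*x))/2.
An antiderivative is F(x) = 5*x/2 + 5*sin(4*x)/8.
Then F(pi) - F(0) = (5*pi/2) - (0) = 5*pi/2.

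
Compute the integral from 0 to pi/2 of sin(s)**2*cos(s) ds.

1/3

Let u = sin(s), so du = cos(s) ds. When s = 0, u = 0; when s = pi/2, u = 1.
The integral becomes ∫ u**2 du from 0 to 1, with antiderivative u**3/3.
Back in s: F(s) = sin(s)**3/3.
Then F(pi/2) - F(0) = (1/3) - (0) = 1/3.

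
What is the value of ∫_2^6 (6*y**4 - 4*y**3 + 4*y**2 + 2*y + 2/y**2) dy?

41614/5

By the power rule, an antiderivative is F(y) = 6*y**5/5 - y**4 + 4*y**3/3 + y**2 - 2/y.
Then F(6) - F(2) = (125383/15) - (541/15) = 41614/5.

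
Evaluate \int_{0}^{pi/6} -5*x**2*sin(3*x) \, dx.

Integrate by parts twice (u = x^2, dv = -5*sin(3*x) dx).
An antiderivative is F(x) = 5*x**2*cos(3*x)/3 - 10*x*sin(3*x)/9 - 10*cos(3*x)/27.
Then F(pi/6) - F(0) = (-5*pi/27) - (-10/27) = 10/27 - 5*pi/27.

10/27 - 5*pi/27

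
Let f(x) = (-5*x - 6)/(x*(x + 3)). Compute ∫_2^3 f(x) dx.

Factor the denominator: x**2 + 3*x = (x + 3)x.
Partial fractions: (-5*x - 6)/(x*(x + 3)) = -3/(x + 3) - 2/x.
An antiderivative is F(x) = -2*log(x) - 3*log(x + 3).
Then F(3) - F(2) = (-5*log(3) - 3*log(2)) - (-3*log(5) - 2*log(2)) = -5*log(3) - log(2) + 3*log(5).

-5*log(3) - log(2) + 3*log(5)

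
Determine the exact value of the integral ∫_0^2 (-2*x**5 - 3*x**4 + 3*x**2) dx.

-488/15

By the power rule, an antiderivative is F(x) = -x**6/3 - 3*x**5/5 + x**3.
Then F(2) - F(0) = (-488/15) - (0) = -488/15.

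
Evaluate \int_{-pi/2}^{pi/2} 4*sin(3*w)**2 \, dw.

2*pi

Use the identity sin^2(3*w) = (1 - cos(6*w))/2.
An antiderivative is F(w) = 2*w - sin(6*w)/3.
Then F(pi/2) - F(-pi/2) = (pi) - (-pi) = 2*pi.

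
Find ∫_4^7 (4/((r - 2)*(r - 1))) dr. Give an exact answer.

Factor the denominator: r**2 - 3*r + 2 = (r - 1)(r - 2).
Partial fractions: 4/((r - 2)*(r - 1)) = -4/(r - 1) + 4/(r - 2).
An antiderivative is F(r) = 4*log(r - 2) - 4*log(r - 1).
Then F(7) - F(4) = (-4*log(3) - 4*log(2) + 4*log(5)) - (log(16/81)) = -8*log(2) + 4*log(5).

-8*log(2) + 4*log(5)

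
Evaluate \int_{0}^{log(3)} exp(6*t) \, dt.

Let u = exp(t), so du = exp(t) dt. When t = 0, u = 1; when t = log(3), u = 3.
The integral becomes ∫ u**5 du from 1 to 3, with antiderivative u**6/6.
Back in t: F(t) = exp(6*t)/6.
Then F(log(3)) - F(0) = (243/2) - (1/6) = 364/3.

364/3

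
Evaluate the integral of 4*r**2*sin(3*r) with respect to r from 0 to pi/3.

-16/27 + 4*pi**2/27

Integrate by parts twice (u = r^2, dv = 4*sin(3*r) dr).
An antiderivative is F(r) = -4*r**2*cos(3*r)/3 + 8*r*sin(3*r)/9 + 8*cos(3*r)/27.
Then F(pi/3) - F(0) = (-8/27 + 4*pi**2/27) - (8/27) = -16/27 + 4*pi**2/27.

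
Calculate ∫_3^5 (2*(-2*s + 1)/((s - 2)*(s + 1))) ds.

Factor the denominator: s**2 - s - 2 = (s + 1)(s - 2).
Partial fractions: 2*(-2*s + 1)/((s - 2)*(s + 1)) = -2/(s + 1) - 2/(s - 2).
An antiderivative is F(s) = -2*log(s - 2) - 2*log(s + 1).
Then F(5) - F(3) = (-4*log(3) - 2*log(2)) - (-log(16)) = log(4/81).

log(4/81)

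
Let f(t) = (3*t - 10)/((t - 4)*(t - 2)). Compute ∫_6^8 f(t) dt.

Factor the denominator: t**2 - 6*t + 8 = (t - 2)(t - 4).
Partial fractions: (3*t - 10)/((t - 4)*(t - 2)) = 2/(t - 2) + 1/(t - 4).
An antiderivative is F(t) = log(t - 4) + 2*log(t - 2).
Then F(8) - F(6) = (2*log(3) + 4*log(2)) - (log(32)) = log(9/2).

log(9/2)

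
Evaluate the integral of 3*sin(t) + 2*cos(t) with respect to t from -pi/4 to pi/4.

An antiderivative is F(t) = 2*sin(t) - 3*cos(t).
Then F(pi/4) - F(-pi/4) = (-sqrt(2)/2) - (-5*sqrt(2)/2) = 2*sqrt(2).

2*sqrt(2)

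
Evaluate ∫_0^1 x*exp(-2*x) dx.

Integrate by parts once (u = x, dv = exp(-2*x) dx).
An antiderivative is F(x) = (-2*x - 1)*exp(-2*x)/4.
Then F(1) - F(0) = (-3*exp(-2)/4) - (-1/4) = (-3 + exp(2))*exp(-2)/4.

(-3 + exp(2))*exp(-2)/4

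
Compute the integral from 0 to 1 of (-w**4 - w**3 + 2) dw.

31/20

By the power rule, an antiderivative is F(w) = -w**5/5 - w**4/4 + 2*w.
Then F(1) - F(0) = (31/20) - (0) = 31/20.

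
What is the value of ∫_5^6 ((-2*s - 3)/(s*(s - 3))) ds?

Factor the denominator: s**2 - 3*s = s(s - 3).
Partial fractions: (-2*s - 3)/(s*(s - 3)) = 1/s - 3/(s - 3).
An antiderivative is F(s) = log(s) - 3*log(s - 3).
Then F(6) - F(5) = (log(2/9)) - (log(5/8)) = log(16/45).

log(16/45)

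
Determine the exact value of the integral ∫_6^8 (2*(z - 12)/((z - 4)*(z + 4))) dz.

Factor the denominator: z**2 - 16 = (z + 4)(z - 4).
Partial fractions: 2*(z - 12)/((z - 4)*(z + 4)) = 4/(z + 4) - 2/(z - 4).
An antiderivative is F(z) = -2*log(z - 4) + 4*log(z + 4).
Then F(8) - F(6) = (4*log(2) + 4*log(3)) - (2*log(2) + 4*log(5)) = -4*log(5) + 2*log(2) + 4*log(3).

-4*log(5) + 2*log(2) + 4*log(3)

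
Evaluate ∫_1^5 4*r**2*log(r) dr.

-496/9 + 500*log(5)/3

Integrate by parts once (u = ln r, dv = 4*r**2 dr).
An antiderivative is F(r) = 4*r**3*(3*log(r) - 1)/9.
Then F(5) - F(1) = (-500/9 + 500*log(5)/3) - (-4/9) = -496/9 + 500*log(5)/3.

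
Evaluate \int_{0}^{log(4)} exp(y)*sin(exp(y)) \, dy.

Let u = exp(y), so du = exp(y) dy. When y = 0, u = 1; when y = log(4), u = 4.
The integral becomes ∫ sin(u) du from 1 to 4, with antiderivative -cos(u).
Back in y: F(y) = -cos(exp(y)).
Then F(log(4)) - F(0) = (-cos(4)) - (-cos(1)) = cos(1) - cos(4).

cos(1) - cos(4)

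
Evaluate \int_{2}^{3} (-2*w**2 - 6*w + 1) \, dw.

-80/3

By the power rule, an antiderivative is F(w) = -2*w**3/3 - 3*w**2 + w.
Then F(3) - F(2) = (-42) - (-46/3) = -80/3.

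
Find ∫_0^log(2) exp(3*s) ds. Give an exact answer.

7/3

Let u = exp(s), so du = exp(s) ds. When s = 0, u = 1; when s = log(2), u = 2.
The integral becomes ∫ u**2 du from 1 to 2, with antiderivative u**3/3.
Back in s: F(s) = exp(3*s)/3.
Then F(log(2)) - F(0) = (8/3) - (1/3) = 7/3.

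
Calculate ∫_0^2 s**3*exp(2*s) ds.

Integrate by parts 3 times (u = s^3, dv = exp(2*s) ds).
An antiderivative is F(s) = (4*s**3 - 6*s**2 + 6*s - 3)*exp(2*s)/8.
Then F(2) - F(0) = (17*exp(4)/8) - (-3/8) = 3/8 + 17*exp(4)/8.

3/8 + 17*exp(4)/8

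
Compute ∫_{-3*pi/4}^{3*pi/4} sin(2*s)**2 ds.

3*pi/4

Use the identity sin^2(2*s) = (1 - cos(4*s))/2.
An antiderivative is F(s) = s/2 - sin(4*s)/8.
Then F(3*pi/4) - F(-3*pi/4) = (3*pi/8) - (-3*pi/8) = 3*pi/4.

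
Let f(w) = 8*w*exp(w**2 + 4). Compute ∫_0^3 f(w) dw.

-4*(1 - exp(9))*exp(4)

Let u = w**2 + 4, so du = 2*w dw. When w = 0, u = 4; when w = 3, u = 13.
The integral becomes 4·∫ exp(u) du from 4 to 13, with antiderivative 4*exp(u).
Back in w: F(w) = 4*exp(w**2 + 4).
Then F(3) - F(0) = (4*exp(13)) - (4*exp(4)) = -4*(1 - exp(9))*exp(4).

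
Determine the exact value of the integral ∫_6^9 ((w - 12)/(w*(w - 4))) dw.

Factor the denominator: w**2 - 4*w = w(w - 4).
Partial fractions: (w - 12)/(w*(w - 4)) = 3/w - 2/(w - 4).
An antiderivative is F(w) = 3*log(w) - 2*log(w - 4).
Then F(9) - F(6) = (-2*log(5) + 6*log(3)) - (log(54)) = log(27/50).

log(27/50)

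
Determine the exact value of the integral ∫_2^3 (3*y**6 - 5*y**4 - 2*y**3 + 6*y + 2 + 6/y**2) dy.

9197/14

By the power rule, an antiderivative is F(y) = 3*y**7/7 - y**5 - y**4/2 + 3*y**2 + 2*y - 6/y.
Then F(3) - F(2) = (9587/14) - (195/7) = 9197/14.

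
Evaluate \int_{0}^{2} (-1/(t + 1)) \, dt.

-log(3)

An antiderivative is F(t) = -log(t + 1).
Then F(2) - F(0) = (-log(3)) - (0) = -log(3).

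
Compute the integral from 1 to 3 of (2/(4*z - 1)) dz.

-log(3)/2 + log(11)/2

An antiderivative is F(z) = log(4*z - 1)/2.
Then F(3) - F(1) = (log(11)/2) - (log(3)/2) = -log(3)/2 + log(11)/2.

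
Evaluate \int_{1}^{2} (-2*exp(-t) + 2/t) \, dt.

An antiderivative is F(t) = 2*log(t) + 2*exp(-t).
Then F(2) - F(1) = (2*exp(-2) + 2*log(2)) - (2*exp(-1)) = -2*exp(-1) + 2*exp(-2) + 2*log(2).

-2*exp(-1) + 2*exp(-2) + 2*log(2)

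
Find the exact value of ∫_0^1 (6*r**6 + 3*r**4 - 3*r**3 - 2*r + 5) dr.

By the power rule, an antiderivative is F(r) = 6*r**7/7 + 3*r**5/5 - 3*r**4/4 - r**2 + 5*r.
Then F(1) - F(0) = (659/140) - (0) = 659/140.

659/140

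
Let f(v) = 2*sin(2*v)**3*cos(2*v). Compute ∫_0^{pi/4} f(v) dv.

1/4

Let u = sin(2*v), so du = 2*cos(2*v) dv. When v = 0, u = 0; when v = pi/4, u = 1.
The integral becomes ∫ u**3 du from 0 to 1, with antiderivative u**4/4.
Back in v: F(v) = sin(2*v)**4/4.
Then F(pi/4) - F(0) = (1/4) - (0) = 1/4.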